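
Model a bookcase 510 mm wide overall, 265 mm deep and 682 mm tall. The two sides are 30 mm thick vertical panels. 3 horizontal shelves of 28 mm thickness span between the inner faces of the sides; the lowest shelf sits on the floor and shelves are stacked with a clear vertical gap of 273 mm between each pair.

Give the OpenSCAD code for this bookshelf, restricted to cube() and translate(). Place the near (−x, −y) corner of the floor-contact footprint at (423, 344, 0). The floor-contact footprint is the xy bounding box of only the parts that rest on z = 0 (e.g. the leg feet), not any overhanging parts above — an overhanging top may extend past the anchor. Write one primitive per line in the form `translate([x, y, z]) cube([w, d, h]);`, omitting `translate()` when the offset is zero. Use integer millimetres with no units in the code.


translate([423, 344, 0]) cube([30, 265, 682]);
translate([903, 344, 0]) cube([30, 265, 682]);
translate([453, 344, 0]) cube([450, 265, 28]);
translate([453, 344, 301]) cube([450, 265, 28]);
translate([453, 344, 602]) cube([450, 265, 28]);


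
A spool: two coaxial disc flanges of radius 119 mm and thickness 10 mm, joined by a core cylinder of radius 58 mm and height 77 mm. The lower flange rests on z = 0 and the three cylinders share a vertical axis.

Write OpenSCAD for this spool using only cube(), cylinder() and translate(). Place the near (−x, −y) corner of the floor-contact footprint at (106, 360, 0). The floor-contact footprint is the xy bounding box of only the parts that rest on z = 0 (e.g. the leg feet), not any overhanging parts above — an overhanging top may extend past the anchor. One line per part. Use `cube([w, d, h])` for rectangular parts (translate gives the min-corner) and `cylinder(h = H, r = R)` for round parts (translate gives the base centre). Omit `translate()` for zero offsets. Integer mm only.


translate([225, 479, 0]) cylinder(h = 10, r = 119);
translate([225, 479, 10]) cylinder(h = 77, r = 58);
translate([225, 479, 87]) cylinder(h = 10, r = 119);


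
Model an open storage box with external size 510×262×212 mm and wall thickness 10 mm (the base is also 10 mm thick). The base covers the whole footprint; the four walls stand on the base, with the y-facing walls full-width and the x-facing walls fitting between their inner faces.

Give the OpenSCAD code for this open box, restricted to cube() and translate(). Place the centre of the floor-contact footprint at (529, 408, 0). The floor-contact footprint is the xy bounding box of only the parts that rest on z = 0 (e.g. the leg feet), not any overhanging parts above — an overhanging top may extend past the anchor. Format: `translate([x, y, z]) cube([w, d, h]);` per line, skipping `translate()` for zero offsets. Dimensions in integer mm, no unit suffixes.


translate([274, 277, 0]) cube([510, 262, 10]);
translate([274, 277, 10]) cube([510, 10, 202]);
translate([274, 529, 10]) cube([510, 10, 202]);
translate([274, 287, 10]) cube([10, 242, 202]);
translate([774, 287, 10]) cube([10, 242, 202]);


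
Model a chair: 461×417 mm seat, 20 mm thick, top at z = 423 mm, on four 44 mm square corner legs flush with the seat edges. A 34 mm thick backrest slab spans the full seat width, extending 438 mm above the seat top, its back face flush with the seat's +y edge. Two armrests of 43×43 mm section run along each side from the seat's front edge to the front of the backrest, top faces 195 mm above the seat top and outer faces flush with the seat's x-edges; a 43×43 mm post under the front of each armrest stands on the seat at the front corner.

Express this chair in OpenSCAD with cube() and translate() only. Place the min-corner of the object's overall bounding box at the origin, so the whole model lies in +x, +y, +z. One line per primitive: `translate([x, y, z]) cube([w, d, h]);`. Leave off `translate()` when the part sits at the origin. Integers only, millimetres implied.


translate([0, 0, 403]) cube([461, 417, 20]);
cube([44, 44, 403]);
translate([417, 0, 0]) cube([44, 44, 403]);
translate([0, 373, 0]) cube([44, 44, 403]);
translate([417, 373, 0]) cube([44, 44, 403]);
translate([0, 383, 423]) cube([461, 34, 438]);
translate([0, 0, 575]) cube([43, 383, 43]);
translate([418, 0, 575]) cube([43, 383, 43]);
translate([0, 0, 423]) cube([43, 43, 152]);
translate([418, 0, 423]) cube([43, 43, 152]);


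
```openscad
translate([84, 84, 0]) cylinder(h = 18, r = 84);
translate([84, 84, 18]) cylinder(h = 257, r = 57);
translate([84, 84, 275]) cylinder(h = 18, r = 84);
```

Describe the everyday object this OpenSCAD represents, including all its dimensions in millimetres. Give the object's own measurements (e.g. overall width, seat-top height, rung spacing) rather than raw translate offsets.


A spool: two coaxial disc flanges of radius 84 mm and thickness 18 mm, joined by a core cylinder of radius 57 mm and height 257 mm. The lower flange rests on z = 0 and the three cylinders share a vertical axis.


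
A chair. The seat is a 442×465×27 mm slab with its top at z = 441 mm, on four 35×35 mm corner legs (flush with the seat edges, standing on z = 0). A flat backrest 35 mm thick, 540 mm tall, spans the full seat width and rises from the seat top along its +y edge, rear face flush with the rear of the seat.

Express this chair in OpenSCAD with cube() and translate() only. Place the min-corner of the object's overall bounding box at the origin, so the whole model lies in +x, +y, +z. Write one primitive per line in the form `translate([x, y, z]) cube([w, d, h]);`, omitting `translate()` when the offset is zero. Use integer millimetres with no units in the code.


translate([0, 0, 414]) cube([442, 465, 27]);
cube([35, 35, 414]);
translate([407, 0, 0]) cube([35, 35, 414]);
translate([0, 430, 0]) cube([35, 35, 414]);
translate([407, 430, 0]) cube([35, 35, 414]);
translate([0, 430, 441]) cube([442, 35, 540]);


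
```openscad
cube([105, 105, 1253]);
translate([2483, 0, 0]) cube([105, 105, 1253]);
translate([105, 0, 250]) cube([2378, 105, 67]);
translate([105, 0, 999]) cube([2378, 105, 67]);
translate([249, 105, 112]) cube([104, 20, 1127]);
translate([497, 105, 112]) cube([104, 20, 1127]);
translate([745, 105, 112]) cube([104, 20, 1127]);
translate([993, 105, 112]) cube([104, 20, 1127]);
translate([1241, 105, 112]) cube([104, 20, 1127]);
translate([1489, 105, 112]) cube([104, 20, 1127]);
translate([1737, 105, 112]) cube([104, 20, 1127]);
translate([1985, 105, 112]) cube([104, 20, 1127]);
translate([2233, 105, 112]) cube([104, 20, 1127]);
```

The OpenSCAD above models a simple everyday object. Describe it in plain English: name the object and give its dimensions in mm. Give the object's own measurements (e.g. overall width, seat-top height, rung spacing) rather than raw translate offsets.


A fence section. Two 105×105 mm posts, 1253 mm tall, stand on the floor with a clear span of 2378 mm between their inner faces. Two horizontal rails of 105×67 mm section span the gap between the posts with their undersides at z = 250 mm and z = 999 mm, flush with the posts' −y face. 9 pickets, each 104 mm wide, 20 mm thick and 1127 mm tall, are fixed to the +y face of the rails with their bottoms at z = 112 mm, spaced across the span with a 144 mm gap after the −x post and between neighbouring pickets, with 146 mm left before the +x post.


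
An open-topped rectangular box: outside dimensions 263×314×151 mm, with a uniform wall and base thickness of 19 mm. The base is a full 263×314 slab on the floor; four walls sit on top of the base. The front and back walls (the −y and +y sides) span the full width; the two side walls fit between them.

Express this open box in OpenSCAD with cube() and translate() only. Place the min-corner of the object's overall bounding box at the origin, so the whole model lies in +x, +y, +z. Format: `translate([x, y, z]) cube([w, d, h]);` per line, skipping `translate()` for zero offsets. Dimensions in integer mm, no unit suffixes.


cube([263, 314, 19]);
translate([0, 0, 19]) cube([263, 19, 132]);
translate([0, 295, 19]) cube([263, 19, 132]);
translate([0, 19, 19]) cube([19, 276, 132]);
translate([244, 19, 19]) cube([19, 276, 132]);


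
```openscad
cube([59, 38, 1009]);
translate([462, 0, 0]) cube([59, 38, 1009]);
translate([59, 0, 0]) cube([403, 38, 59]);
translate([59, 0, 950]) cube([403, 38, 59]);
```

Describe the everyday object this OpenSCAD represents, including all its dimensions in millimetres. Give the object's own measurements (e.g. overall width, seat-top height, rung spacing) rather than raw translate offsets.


A rectangular picture frame lying in the x–z plane (depth along y). The opening is 403 mm wide (x) by 891 mm tall (z), surrounded by a border 59 mm wide on all four sides. The frame is 38 mm deep and is made of two full-height vertical stiles with two horizontal rails fitted between them.


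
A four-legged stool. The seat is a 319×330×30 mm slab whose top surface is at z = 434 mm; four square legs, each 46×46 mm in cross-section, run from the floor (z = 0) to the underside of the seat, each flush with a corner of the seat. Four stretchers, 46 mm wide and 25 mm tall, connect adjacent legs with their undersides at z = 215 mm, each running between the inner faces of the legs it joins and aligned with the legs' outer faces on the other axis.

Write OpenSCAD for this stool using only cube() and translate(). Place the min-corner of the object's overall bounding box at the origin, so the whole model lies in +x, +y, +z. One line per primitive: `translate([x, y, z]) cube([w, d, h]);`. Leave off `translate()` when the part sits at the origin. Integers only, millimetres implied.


translate([0, 0, 404]) cube([319, 330, 30]);
cube([46, 46, 404]);
translate([273, 0, 0]) cube([46, 46, 404]);
translate([0, 284, 0]) cube([46, 46, 404]);
translate([273, 284, 0]) cube([46, 46, 404]);
translate([46, 0, 215]) cube([227, 46, 25]);
translate([46, 284, 215]) cube([227, 46, 25]);
translate([0, 46, 215]) cube([46, 238, 25]);
translate([273, 46, 215]) cube([46, 238, 25]);


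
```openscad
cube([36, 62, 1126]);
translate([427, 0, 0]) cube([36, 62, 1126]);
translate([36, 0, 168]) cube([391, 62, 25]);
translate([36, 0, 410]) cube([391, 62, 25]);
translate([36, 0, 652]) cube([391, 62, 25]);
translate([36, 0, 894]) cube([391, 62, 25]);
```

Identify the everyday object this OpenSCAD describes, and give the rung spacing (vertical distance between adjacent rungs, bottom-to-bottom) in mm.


A ladder. The rung spacing is 242 mm.

Two tall 36×62 posts with 4 short bars between them — a ladder. Adjacent rungs sit at z = 168 and z = 410, so the spacing is 410 − 168 = 242 mm.


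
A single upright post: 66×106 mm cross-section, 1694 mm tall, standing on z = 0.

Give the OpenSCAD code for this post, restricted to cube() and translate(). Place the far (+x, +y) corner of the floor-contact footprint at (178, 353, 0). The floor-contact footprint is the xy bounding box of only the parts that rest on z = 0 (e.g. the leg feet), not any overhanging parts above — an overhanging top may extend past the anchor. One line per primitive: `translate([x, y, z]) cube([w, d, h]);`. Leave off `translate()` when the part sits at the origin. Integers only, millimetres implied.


translate([112, 247, 0]) cube([66, 106, 1694]);


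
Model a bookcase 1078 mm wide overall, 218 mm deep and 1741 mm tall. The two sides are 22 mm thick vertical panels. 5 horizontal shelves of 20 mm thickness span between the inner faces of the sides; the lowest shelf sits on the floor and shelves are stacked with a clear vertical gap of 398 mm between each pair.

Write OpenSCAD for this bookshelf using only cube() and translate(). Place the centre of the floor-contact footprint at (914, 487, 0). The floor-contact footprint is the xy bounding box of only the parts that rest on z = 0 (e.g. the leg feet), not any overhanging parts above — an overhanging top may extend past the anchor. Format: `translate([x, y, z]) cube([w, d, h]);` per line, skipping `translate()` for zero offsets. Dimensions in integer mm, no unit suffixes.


translate([375, 378, 0]) cube([22, 218, 1741]);
translate([1431, 378, 0]) cube([22, 218, 1741]);
translate([397, 378, 0]) cube([1034, 218, 20]);
translate([397, 378, 418]) cube([1034, 218, 20]);
translate([397, 378, 836]) cube([1034, 218, 20]);
translate([397, 378, 1254]) cube([1034, 218, 20]);
translate([397, 378, 1672]) cube([1034, 218, 20]);


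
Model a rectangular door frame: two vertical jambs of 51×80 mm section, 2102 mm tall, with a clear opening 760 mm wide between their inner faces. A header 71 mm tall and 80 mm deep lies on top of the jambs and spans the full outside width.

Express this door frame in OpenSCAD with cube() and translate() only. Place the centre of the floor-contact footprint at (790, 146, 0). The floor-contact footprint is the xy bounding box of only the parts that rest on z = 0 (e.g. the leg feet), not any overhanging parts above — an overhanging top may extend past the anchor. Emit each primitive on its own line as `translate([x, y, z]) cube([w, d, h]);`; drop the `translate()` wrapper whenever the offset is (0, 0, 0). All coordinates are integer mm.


translate([359, 106, 0]) cube([51, 80, 2102]);
translate([1170, 106, 0]) cube([51, 80, 2102]);
translate([359, 106, 2102]) cube([862, 80, 71]);


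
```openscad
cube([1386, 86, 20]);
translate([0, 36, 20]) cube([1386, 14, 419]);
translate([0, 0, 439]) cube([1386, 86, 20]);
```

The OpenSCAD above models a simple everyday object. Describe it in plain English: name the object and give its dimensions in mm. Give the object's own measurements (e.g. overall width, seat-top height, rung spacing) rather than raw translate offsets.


An I-beam lying along x, 1386 mm long. Overall section height 459 mm. Two flanges 86 mm wide (y) and 20 mm thick, one on the floor and one at the top; a web 14 mm thick runs between them, centred on the flange width.


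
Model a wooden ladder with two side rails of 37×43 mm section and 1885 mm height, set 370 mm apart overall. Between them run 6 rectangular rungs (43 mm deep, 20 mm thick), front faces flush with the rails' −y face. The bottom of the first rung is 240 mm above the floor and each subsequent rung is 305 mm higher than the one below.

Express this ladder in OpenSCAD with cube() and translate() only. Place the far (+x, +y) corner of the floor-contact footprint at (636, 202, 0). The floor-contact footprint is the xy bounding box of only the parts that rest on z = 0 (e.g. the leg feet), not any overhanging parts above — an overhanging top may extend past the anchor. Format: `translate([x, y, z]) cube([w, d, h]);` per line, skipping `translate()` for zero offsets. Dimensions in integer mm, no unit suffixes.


translate([266, 159, 0]) cube([37, 43, 1885]);
translate([599, 159, 0]) cube([37, 43, 1885]);
translate([303, 159, 240]) cube([296, 43, 20]);
translate([303, 159, 545]) cube([296, 43, 20]);
translate([303, 159, 850]) cube([296, 43, 20]);
translate([303, 159, 1155]) cube([296, 43, 20]);
translate([303, 159, 1460]) cube([296, 43, 20]);
translate([303, 159, 1765]) cube([296, 43, 20]);


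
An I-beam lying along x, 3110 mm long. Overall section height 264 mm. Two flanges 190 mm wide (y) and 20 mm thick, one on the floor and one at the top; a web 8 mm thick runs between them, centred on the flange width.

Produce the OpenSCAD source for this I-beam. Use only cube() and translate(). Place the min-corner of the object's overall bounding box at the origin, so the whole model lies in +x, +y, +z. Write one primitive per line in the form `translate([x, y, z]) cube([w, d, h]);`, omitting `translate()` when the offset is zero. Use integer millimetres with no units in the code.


cube([3110, 190, 20]);
translate([0, 91, 20]) cube([3110, 8, 224]);
translate([0, 0, 244]) cube([3110, 190, 20]);


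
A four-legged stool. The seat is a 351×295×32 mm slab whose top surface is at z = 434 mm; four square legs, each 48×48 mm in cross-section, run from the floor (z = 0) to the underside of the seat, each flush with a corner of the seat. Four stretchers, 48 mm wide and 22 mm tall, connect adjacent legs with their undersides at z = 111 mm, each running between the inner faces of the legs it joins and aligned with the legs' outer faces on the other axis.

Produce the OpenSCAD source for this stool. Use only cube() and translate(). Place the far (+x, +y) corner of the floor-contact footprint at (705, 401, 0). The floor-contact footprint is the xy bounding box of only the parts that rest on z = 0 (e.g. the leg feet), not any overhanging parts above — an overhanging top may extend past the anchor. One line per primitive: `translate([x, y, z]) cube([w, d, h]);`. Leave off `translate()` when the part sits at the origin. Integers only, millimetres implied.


translate([354, 106, 402]) cube([351, 295, 32]);
translate([354, 106, 0]) cube([48, 48, 402]);
translate([657, 106, 0]) cube([48, 48, 402]);
translate([354, 353, 0]) cube([48, 48, 402]);
translate([657, 353, 0]) cube([48, 48, 402]);
translate([402, 106, 111]) cube([255, 48, 22]);
translate([402, 353, 111]) cube([255, 48, 22]);
translate([354, 154, 111]) cube([48, 199, 22]);
translate([657, 154, 111]) cube([48, 199, 22]);


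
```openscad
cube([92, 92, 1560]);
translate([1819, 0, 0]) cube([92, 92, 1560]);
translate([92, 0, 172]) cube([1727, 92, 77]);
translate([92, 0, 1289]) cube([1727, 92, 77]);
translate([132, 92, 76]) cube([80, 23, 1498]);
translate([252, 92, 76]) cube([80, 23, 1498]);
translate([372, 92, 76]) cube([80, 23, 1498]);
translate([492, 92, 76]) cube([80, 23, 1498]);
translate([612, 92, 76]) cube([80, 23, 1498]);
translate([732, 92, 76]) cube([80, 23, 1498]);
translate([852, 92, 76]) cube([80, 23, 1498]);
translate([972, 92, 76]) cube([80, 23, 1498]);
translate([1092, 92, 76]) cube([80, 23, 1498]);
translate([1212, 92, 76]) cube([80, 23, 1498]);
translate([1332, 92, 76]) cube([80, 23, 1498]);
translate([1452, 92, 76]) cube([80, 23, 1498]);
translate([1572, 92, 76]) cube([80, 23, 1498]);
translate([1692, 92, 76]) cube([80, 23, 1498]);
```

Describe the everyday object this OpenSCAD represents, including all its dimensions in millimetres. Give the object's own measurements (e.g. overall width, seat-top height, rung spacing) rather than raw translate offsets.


A fence section. Two 92×92 mm posts, 1560 mm tall, stand on the floor with a clear span of 1727 mm between their inner faces. Two horizontal rails of 92×77 mm section span the gap between the posts with their undersides at z = 172 mm and z = 1289 mm, flush with the posts' −y face. 14 pickets, each 80 mm wide, 23 mm thick and 1498 mm tall, are fixed to the +y face of the rails with their bottoms at z = 76 mm, spaced across the span with a 40 mm gap after the −x post and between neighbouring pickets, with 47 mm left before the +x post.


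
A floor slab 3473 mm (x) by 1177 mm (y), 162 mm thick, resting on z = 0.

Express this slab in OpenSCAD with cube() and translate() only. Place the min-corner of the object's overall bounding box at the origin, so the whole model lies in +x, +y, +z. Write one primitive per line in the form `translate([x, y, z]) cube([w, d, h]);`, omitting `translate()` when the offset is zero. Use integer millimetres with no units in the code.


cube([3473, 1177, 162]);


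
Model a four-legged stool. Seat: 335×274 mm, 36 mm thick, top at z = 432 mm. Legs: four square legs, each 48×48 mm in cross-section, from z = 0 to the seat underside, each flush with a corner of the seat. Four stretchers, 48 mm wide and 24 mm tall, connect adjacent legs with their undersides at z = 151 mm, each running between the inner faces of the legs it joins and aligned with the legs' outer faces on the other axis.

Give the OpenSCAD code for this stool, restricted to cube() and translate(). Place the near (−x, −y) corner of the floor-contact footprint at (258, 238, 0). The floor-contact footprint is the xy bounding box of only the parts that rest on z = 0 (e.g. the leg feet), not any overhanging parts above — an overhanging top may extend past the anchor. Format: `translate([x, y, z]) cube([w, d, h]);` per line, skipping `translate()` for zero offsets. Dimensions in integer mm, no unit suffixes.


// leg_h = 432 - 36 = 396
// stretcher span = 335 - 2*48 = 239
translate([258, 238, 396]) cube([335, 274, 36]);
translate([258, 238, 0]) cube([48, 48, 396]);
translate([545, 238, 0]) cube([48, 48, 396]);
translate([258, 464, 0]) cube([48, 48, 396]);
translate([545, 464, 0]) cube([48, 48, 396]);
translate([306, 238, 151]) cube([239, 48, 24]);
translate([306, 464, 151]) cube([239, 48, 24]);
translate([258, 286, 151]) cube([48, 178, 24]);
translate([545, 286, 151]) cube([48, 178, 24]);


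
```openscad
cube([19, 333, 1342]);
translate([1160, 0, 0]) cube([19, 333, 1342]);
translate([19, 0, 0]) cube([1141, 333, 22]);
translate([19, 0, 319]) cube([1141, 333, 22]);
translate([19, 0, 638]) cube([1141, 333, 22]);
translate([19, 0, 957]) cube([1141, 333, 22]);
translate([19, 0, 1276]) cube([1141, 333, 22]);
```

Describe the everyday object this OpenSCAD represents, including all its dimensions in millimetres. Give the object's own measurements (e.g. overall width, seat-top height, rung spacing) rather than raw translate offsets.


An open bookshelf. Two side panels, each 19 mm thick, 333 mm deep and 1342 mm tall, stand 1179 mm apart (outside-to-outside). Between them sit 5 shelves, each 22 mm thick and 333 mm deep, spanning the full gap between the sides. The bottom shelf rests on the floor (its underside at z = 0) and the clear gap between one shelf's top and the next shelf's underside is 297 mm.


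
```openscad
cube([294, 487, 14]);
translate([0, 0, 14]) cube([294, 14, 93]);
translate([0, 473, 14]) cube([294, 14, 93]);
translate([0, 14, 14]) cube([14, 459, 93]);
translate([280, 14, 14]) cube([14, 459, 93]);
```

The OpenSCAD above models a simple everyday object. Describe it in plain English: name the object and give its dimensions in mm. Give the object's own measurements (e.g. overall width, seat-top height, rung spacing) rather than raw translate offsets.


An open-topped rectangular box: outside dimensions 294×487×107 mm, with a uniform wall and base thickness of 14 mm. The base is a full 294×487 slab on the floor; four walls sit on top of the base. The front and back walls (the −y and +y sides) span the full width; the two side walls fit between them.


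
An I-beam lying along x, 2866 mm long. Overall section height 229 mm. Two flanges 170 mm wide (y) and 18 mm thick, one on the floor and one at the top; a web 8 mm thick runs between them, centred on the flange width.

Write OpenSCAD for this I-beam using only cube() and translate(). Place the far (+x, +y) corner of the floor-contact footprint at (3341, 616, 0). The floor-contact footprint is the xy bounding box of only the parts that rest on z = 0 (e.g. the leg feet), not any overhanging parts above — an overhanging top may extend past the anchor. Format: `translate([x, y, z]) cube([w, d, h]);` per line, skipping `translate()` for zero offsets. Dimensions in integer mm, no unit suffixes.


translate([475, 446, 0]) cube([2866, 170, 18]);
translate([475, 527, 18]) cube([2866, 8, 193]);
translate([475, 446, 211]) cube([2866, 170, 18]);


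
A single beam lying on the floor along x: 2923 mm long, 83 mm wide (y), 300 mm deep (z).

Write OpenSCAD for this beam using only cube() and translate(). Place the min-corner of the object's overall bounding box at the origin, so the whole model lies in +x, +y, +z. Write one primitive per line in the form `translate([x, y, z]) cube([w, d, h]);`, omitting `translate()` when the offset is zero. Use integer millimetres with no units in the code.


cube([2923, 83, 300]);


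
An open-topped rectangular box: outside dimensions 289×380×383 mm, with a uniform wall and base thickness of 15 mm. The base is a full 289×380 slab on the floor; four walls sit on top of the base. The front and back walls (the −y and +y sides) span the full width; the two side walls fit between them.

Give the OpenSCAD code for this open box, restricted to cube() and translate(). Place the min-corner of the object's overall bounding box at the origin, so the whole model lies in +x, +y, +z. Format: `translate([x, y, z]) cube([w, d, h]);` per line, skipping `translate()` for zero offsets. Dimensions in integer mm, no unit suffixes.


cube([289, 380, 15]);
translate([0, 0, 15]) cube([289, 15, 368]);
translate([0, 365, 15]) cube([289, 15, 368]);
translate([0, 15, 15]) cube([15, 350, 368]);
translate([274, 15, 15]) cube([15, 350, 368]);


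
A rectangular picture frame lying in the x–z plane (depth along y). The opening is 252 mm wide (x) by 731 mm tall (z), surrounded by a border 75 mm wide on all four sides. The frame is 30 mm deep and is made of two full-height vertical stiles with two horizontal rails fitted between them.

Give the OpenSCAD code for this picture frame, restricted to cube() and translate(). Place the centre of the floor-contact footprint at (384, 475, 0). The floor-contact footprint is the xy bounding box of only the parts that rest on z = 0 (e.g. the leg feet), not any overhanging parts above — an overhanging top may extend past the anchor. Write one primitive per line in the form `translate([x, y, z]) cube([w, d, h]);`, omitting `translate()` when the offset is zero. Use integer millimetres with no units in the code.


translate([183, 460, 0]) cube([75, 30, 881]);
translate([510, 460, 0]) cube([75, 30, 881]);
translate([258, 460, 0]) cube([252, 30, 75]);
translate([258, 460, 806]) cube([252, 30, 75]);


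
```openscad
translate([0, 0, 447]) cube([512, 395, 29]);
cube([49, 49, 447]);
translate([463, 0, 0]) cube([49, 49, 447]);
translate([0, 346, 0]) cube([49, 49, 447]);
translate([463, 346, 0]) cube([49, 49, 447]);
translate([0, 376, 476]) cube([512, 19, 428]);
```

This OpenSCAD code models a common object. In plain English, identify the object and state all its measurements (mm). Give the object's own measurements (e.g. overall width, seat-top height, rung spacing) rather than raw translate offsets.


A chair. The seat is a 512×395×29 mm slab with its top at z = 476 mm, on four 49×49 mm corner legs (flush with the seat edges, standing on z = 0). A flat backrest 19 mm thick, 428 mm tall, spans the full seat width and rises from the seat top along its +y edge, rear face flush with the rear of the seat.


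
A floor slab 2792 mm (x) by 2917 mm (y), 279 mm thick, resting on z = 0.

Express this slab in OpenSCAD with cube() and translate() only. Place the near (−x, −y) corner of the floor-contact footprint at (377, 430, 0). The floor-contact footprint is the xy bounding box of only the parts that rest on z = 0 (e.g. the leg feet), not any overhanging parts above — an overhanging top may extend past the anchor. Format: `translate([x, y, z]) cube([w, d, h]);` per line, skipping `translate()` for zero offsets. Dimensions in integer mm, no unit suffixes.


translate([377, 430, 0]) cube([2792, 2917, 279]);


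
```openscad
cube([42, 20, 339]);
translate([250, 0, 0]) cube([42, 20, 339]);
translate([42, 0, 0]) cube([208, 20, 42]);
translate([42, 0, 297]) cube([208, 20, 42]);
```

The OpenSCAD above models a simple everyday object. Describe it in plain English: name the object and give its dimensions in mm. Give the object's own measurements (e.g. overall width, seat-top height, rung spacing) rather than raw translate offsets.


A rectangular picture frame lying in the x–z plane (depth along y). The opening is 208 mm wide (x) by 255 mm tall (z), surrounded by a border 42 mm wide on all four sides. The frame is 20 mm deep and is made of two full-height vertical stiles with two horizontal rails fitted between them.


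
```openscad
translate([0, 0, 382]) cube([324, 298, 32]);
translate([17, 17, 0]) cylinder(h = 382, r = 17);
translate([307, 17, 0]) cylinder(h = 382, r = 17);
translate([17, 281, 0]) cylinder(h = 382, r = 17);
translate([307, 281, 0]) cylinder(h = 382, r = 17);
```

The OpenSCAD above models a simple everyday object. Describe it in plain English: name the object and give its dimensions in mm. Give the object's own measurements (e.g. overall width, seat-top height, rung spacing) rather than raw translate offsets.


A four-legged stool. The seat is a 324×298×32 mm slab whose top surface is at z = 414 mm; four round legs, each 34 mm in diameter, run from the floor (z = 0) to the underside of the seat, each leg's axis is inset half a diameter from the nearest pair of seat edges (so the leg's bounding box is flush with the corner).


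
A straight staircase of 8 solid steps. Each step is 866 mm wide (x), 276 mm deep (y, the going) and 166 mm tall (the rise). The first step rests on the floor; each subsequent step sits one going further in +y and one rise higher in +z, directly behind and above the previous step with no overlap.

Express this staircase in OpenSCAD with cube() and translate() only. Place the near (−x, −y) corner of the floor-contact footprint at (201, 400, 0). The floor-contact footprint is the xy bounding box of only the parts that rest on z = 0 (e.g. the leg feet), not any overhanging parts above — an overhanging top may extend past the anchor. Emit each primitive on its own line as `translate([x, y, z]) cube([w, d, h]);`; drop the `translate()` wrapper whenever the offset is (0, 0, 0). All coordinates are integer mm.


translate([201, 400, 0]) cube([866, 276, 166]);
translate([201, 676, 166]) cube([866, 276, 166]);
translate([201, 952, 332]) cube([866, 276, 166]);
translate([201, 1228, 498]) cube([866, 276, 166]);
translate([201, 1504, 664]) cube([866, 276, 166]);
translate([201, 1780, 830]) cube([866, 276, 166]);
translate([201, 2056, 996]) cube([866, 276, 166]);
translate([201, 2332, 1162]) cube([866, 276, 166]);


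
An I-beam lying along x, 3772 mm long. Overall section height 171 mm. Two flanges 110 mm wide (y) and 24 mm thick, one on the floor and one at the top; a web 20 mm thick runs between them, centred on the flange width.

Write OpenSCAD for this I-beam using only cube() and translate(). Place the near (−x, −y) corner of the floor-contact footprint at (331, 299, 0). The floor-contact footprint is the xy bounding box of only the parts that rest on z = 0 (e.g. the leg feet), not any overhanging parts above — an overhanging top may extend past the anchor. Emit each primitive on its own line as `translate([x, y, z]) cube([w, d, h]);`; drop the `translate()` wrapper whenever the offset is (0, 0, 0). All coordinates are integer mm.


translate([331, 299, 0]) cube([3772, 110, 24]);
translate([331, 344, 24]) cube([3772, 20, 123]);
translate([331, 299, 147]) cube([3772, 110, 24]);


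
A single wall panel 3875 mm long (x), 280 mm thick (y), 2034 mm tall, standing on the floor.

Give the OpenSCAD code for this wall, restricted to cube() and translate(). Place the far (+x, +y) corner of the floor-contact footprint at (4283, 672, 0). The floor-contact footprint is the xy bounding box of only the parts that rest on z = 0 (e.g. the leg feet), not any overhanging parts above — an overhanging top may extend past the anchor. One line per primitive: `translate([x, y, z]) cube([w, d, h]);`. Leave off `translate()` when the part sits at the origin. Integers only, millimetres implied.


translate([408, 392, 0]) cube([3875, 280, 2034]);


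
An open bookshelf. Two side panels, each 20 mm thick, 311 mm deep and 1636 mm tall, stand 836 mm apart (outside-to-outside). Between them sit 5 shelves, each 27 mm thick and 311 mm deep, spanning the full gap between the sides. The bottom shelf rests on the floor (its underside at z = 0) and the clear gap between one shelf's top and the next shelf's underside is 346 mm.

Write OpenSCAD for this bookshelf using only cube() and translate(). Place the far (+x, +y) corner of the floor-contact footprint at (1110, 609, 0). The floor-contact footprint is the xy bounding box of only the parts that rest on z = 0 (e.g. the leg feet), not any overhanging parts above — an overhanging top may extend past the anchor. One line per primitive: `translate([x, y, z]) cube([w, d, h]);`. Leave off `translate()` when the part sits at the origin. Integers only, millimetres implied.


translate([274, 298, 0]) cube([20, 311, 1636]);
translate([1090, 298, 0]) cube([20, 311, 1636]);
translate([294, 298, 0]) cube([796, 311, 27]);
translate([294, 298, 373]) cube([796, 311, 27]);
translate([294, 298, 746]) cube([796, 311, 27]);
translate([294, 298, 1119]) cube([796, 311, 27]);
translate([294, 298, 1492]) cube([796, 311, 27]);


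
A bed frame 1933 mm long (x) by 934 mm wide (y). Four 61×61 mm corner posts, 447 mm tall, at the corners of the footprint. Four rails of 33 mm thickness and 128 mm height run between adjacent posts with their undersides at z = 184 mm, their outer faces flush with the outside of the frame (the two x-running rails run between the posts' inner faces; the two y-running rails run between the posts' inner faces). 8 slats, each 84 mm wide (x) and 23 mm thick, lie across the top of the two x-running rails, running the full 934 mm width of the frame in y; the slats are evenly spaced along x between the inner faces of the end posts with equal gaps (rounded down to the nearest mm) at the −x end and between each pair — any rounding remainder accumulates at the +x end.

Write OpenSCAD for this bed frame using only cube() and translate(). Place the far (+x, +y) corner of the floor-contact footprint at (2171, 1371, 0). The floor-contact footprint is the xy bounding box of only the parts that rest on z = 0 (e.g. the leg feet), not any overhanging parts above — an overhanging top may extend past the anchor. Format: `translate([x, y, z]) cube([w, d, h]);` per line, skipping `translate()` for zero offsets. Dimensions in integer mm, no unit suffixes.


// slat z = rail_z + rail_h = 184 + 128 = 312
// slat gap = ⌊(1811 − 8·84) / 9⌋ = 126
translate([238, 437, 0]) cube([61, 61, 447]);
translate([238, 1310, 0]) cube([61, 61, 447]);
translate([2110, 437, 0]) cube([61, 61, 447]);
translate([2110, 1310, 0]) cube([61, 61, 447]);
translate([299, 437, 184]) cube([1811, 33, 128]);
translate([299, 1338, 184]) cube([1811, 33, 128]);
translate([238, 498, 184]) cube([33, 812, 128]);
translate([2138, 498, 184]) cube([33, 812, 128]);
translate([425, 437, 312]) cube([84, 934, 23]);
translate([635, 437, 312]) cube([84, 934, 23]);
translate([845, 437, 312]) cube([84, 934, 23]);
translate([1055, 437, 312]) cube([84, 934, 23]);
translate([1265, 437, 312]) cube([84, 934, 23]);
translate([1475, 437, 312]) cube([84, 934, 23]);
translate([1685, 437, 312]) cube([84, 934, 23]);
translate([1895, 437, 312]) cube([84, 934, 23]);


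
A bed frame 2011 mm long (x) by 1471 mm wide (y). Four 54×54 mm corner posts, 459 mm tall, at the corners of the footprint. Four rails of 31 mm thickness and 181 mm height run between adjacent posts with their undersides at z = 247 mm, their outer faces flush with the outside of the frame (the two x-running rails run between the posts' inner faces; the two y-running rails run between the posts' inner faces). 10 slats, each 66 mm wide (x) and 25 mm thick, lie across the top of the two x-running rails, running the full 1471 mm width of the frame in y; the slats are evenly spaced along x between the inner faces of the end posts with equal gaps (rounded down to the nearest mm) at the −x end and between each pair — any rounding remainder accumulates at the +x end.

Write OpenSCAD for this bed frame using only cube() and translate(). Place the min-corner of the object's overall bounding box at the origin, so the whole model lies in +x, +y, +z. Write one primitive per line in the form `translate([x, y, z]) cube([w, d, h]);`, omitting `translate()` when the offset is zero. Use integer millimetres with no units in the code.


cube([54, 54, 459]);
translate([0, 1417, 0]) cube([54, 54, 459]);
translate([1957, 0, 0]) cube([54, 54, 459]);
translate([1957, 1417, 0]) cube([54, 54, 459]);
translate([54, 0, 247]) cube([1903, 31, 181]);
translate([54, 1440, 247]) cube([1903, 31, 181]);
translate([0, 54, 247]) cube([31, 1363, 181]);
translate([1980, 54, 247]) cube([31, 1363, 181]);
translate([167, 0, 428]) cube([66, 1471, 25]);
translate([346, 0, 428]) cube([66, 1471, 25]);
translate([525, 0, 428]) cube([66, 1471, 25]);
translate([704, 0, 428]) cube([66, 1471, 25]);
translate([883, 0, 428]) cube([66, 1471, 25]);
translate([1062, 0, 428]) cube([66, 1471, 25]);
translate([1241, 0, 428]) cube([66, 1471, 25]);
translate([1420, 0, 428]) cube([66, 1471, 25]);
translate([1599, 0, 428]) cube([66, 1471, 25]);
translate([1778, 0, 428]) cube([66, 1471, 25]);


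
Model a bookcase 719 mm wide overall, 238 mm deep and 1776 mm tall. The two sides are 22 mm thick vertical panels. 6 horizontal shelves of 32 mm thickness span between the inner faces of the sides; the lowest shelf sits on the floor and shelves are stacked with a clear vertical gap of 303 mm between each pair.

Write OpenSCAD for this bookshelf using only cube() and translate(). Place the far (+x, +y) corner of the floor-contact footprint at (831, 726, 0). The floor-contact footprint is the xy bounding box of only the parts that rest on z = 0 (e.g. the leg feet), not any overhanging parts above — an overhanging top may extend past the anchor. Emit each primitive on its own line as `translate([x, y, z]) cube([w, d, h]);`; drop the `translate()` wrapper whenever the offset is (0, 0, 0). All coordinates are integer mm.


translate([112, 488, 0]) cube([22, 238, 1776]);
translate([809, 488, 0]) cube([22, 238, 1776]);
translate([134, 488, 0]) cube([675, 238, 32]);
translate([134, 488, 335]) cube([675, 238, 32]);
translate([134, 488, 670]) cube([675, 238, 32]);
translate([134, 488, 1005]) cube([675, 238, 32]);
translate([134, 488, 1340]) cube([675, 238, 32]);
translate([134, 488, 1675]) cube([675, 238, 32]);


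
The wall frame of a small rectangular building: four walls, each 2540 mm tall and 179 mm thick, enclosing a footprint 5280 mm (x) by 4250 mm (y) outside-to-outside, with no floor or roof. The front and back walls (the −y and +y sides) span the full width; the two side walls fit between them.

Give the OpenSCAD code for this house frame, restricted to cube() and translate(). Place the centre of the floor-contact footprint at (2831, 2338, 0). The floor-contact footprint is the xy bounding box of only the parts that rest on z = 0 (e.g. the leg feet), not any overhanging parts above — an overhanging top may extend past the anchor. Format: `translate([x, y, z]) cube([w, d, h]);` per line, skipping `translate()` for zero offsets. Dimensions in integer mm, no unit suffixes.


translate([191, 213, 0]) cube([5280, 179, 2540]);
translate([191, 4284, 0]) cube([5280, 179, 2540]);
translate([191, 392, 0]) cube([179, 3892, 2540]);
translate([5292, 392, 0]) cube([179, 3892, 2540]);


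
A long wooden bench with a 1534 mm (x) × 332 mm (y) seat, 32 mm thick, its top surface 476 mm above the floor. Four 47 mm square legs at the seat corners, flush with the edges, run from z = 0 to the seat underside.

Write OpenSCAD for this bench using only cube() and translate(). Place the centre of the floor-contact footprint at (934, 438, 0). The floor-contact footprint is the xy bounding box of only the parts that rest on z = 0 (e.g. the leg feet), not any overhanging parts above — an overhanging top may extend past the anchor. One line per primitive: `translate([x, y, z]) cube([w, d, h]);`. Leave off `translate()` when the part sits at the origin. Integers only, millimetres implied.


translate([167, 272, 444]) cube([1534, 332, 32]);
translate([167, 272, 0]) cube([47, 47, 444]);
translate([167, 557, 0]) cube([47, 47, 444]);
translate([1654, 272, 0]) cube([47, 47, 444]);
translate([1654, 557, 0]) cube([47, 47, 444]);


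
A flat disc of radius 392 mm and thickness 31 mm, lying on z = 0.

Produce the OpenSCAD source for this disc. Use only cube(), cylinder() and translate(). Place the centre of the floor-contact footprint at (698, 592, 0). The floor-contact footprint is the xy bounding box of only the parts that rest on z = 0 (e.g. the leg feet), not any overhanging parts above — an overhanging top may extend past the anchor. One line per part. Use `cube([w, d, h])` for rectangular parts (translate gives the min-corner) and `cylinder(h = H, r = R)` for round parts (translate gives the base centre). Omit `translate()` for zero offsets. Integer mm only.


translate([698, 592, 0]) cylinder(h = 31, r = 392);
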